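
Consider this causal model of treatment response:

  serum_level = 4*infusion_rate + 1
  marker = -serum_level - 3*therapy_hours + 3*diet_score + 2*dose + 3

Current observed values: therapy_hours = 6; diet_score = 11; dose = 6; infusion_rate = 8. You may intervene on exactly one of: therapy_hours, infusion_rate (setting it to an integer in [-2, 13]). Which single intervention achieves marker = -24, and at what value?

Intervening on therapy_hours: with other inputs at their observed values, marker = -3*therapy_hours + 15. Solving for -24 gives therapy_hours = 13, within [-2, 13].
Intervening on infusion_rate: marker = -4*infusion_rate + 29. Reaching -24 requires infusion_rate = 53/4, not an integer.

set therapy_hours = 13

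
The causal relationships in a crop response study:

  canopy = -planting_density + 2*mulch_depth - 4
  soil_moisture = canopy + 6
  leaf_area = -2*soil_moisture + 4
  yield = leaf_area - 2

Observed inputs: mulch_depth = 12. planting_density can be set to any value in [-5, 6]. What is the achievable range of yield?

-60 to -38

Substituting into the canopy equation gives canopy = -planting_density + 20.
This gives soil_moisture = -planting_density + 26.
So leaf_area = 2*planting_density - 48.
So yield = 2*planting_density - 50.
Linear in planting_density, so extremes are at the endpoints: planting_density = -5 gives yield = -60; planting_density = 6 gives yield = -38.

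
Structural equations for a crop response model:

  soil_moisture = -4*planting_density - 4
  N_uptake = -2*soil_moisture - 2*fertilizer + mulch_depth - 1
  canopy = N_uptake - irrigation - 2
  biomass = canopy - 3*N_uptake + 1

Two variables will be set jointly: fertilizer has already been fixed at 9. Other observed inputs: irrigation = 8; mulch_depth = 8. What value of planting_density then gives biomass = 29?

With fertilizer held at 9:
Substituting into the N_uptake equation gives N_uptake = 8*planting_density - 3.
Substituting into the canopy equation gives canopy = 8*planting_density - 13.
So biomass = -16*planting_density - 3.
Solve -16*planting_density - 3 = 29: planting_density = (29 + 3) / -16 = -2.

planting_density = -2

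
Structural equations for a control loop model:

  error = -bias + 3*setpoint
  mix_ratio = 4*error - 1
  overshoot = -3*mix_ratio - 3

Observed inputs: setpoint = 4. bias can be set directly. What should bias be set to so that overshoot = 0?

Substituting into the error equation gives error = -bias + 12.
This gives mix_ratio = -4*bias + 47.
Substituting into the overshoot equation gives overshoot = 12*bias - 144.
Solve 12*bias - 144 = 0: bias = (0 + 144) / 12 = 12.

bias = 12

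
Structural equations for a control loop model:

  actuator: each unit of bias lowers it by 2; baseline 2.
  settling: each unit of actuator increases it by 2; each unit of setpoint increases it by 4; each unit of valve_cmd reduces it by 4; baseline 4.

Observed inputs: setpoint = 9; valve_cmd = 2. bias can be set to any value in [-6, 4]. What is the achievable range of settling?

Substituting into the settling equation gives settling = -4*bias + 36.
Linear in bias, so extremes are at the endpoints: bias = -6 gives settling = 60; bias = 4 gives settling = 20.

20 to 60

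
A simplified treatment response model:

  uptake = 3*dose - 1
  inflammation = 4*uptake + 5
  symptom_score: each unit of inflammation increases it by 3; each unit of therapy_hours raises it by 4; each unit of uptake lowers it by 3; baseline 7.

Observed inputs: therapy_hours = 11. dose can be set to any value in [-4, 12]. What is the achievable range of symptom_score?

-51 to 381

Substituting into the inflammation equation gives inflammation = 12*dose + 1.
Substituting into the symptom_score equation gives symptom_score = 27*dose + 57.
Linear in dose, so extremes are at the endpoints: dose = -4 gives symptom_score = -51; dose = 12 gives symptom_score = 381.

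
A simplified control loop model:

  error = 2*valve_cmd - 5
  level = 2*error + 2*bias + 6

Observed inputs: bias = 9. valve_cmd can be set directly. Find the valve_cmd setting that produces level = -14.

valve_cmd = -7

Substituting into the level equation gives level = 4*valve_cmd + 14.
Solve 4*valve_cmd + 14 = -14: valve_cmd = (-14 - 14) / 4 = -7.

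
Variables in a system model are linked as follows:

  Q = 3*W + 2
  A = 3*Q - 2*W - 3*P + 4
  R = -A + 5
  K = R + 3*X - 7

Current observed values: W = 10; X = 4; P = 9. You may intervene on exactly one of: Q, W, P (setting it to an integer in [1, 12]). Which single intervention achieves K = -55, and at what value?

Intervening on Q: K = -3*Q + 53. Reaching -55 requires Q = 36, outside [1, 12].
Intervening on W: K = -7*W + 27. Reaching -55 requires W = 82/7, not an integer.
Intervening on P: with other inputs at their observed values, K = 3*P - 70. Solving for -55 gives P = 5, within [1, 12].

set P = 5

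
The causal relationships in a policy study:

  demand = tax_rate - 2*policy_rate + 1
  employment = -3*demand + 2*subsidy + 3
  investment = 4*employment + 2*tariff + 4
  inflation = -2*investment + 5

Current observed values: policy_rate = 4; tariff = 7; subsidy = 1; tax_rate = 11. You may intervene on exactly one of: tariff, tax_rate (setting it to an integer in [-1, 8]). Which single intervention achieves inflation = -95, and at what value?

Intervening on tariff: inflation = -4*tariff + 53. Reaching -95 requires tariff = 37, outside [-1, 8].
Intervening on tax_rate: with other inputs at their observed values, inflation = 24*tax_rate - 239. Solving for -95 gives tax_rate = 6, within [-1, 8].

set tax_rate = 6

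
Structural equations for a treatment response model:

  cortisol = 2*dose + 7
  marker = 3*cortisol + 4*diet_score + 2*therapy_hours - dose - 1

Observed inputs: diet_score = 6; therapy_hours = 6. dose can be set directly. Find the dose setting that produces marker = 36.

Substituting into the marker equation gives marker = 5*dose + 56.
Solve 5*dose + 56 = 36: dose = (36 - 56) / 5 = -4.

dose = -4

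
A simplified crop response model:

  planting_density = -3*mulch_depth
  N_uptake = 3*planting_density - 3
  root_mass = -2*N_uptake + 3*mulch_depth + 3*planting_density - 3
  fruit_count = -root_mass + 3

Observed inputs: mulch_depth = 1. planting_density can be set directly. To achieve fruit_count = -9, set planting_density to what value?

planting_density = -2

Intervening on planting_density fixes its value directly, overriding its dependence on mulch_depth.
Substituting into the root_mass equation gives root_mass = -3*planting_density + 6.
Substituting into the fruit_count equation gives fruit_count = 3*planting_density - 3.
Solve 3*planting_density - 3 = -9: planting_density = (-9 + 3) / 3 = -2.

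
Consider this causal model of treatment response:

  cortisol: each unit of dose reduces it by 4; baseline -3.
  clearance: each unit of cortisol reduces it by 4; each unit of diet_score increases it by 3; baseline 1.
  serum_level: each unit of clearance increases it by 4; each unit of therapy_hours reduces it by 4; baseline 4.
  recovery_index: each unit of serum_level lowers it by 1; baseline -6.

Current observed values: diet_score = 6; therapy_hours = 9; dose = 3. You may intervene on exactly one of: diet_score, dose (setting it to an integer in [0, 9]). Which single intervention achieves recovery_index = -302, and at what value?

set diet_score = 7

Intervening on diet_score: with other inputs at their observed values, recovery_index = -12*diet_score - 218. Solving for -302 gives diet_score = 7, within [0, 9].
Intervening on dose: recovery_index = -64*dose - 98. Reaching -302 requires dose = 51/16, not an integer.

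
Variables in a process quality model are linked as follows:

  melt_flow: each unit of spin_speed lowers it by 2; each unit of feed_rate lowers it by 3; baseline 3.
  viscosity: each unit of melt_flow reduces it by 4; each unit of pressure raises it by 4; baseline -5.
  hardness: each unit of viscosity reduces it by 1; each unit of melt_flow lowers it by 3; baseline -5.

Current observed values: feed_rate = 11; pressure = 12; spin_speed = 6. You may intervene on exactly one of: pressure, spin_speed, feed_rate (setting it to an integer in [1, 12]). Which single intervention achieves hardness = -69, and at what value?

set feed_rate = 4

Intervening on pressure: hardness = -4*pressure - 42. Reaching -69 requires pressure = 27/4, not an integer.
Intervening on spin_speed: hardness = -2*spin_speed - 78. Reaching -69 requires spin_speed = -9/2, not an integer.
Intervening on feed_rate: with other inputs at their observed values, hardness = -3*feed_rate - 57. Solving for -69 gives feed_rate = 4, within [1, 12].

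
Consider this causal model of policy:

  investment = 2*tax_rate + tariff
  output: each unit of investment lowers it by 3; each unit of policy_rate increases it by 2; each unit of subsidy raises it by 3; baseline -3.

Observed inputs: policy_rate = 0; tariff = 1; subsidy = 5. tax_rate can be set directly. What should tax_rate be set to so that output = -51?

tax_rate = 10

Substituting into the investment equation gives investment = 2*tax_rate + 1.
output becomes -6*tax_rate + 9.
Solve -6*tax_rate + 9 = -51: tax_rate = (-51 - 9) / -6 = 10.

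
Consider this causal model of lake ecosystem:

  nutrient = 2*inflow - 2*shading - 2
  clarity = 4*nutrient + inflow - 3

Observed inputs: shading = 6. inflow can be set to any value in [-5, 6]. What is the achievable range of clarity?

Substituting into the nutrient equation gives nutrient = 2*inflow - 14.
This gives clarity = 9*inflow - 59.
Linear in inflow, so extremes are at the endpoints: inflow = -5 gives clarity = -104; inflow = 6 gives clarity = -5.

-104 to -5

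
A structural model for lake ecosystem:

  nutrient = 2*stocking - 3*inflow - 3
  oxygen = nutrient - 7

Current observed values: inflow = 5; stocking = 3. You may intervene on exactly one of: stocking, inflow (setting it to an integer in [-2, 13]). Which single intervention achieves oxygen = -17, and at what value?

Intervening on stocking: with other inputs at their observed values, oxygen = 2*stocking - 25. Solving for -17 gives stocking = 4, within [-2, 13].
Intervening on inflow: oxygen = -3*inflow - 4. Reaching -17 requires inflow = 13/3, not an integer.

set stocking = 4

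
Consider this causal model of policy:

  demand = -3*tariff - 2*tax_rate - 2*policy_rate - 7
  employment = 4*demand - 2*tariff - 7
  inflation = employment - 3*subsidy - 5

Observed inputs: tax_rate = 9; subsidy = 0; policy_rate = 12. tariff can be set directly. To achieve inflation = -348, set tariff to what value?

tariff = 10

Substituting into the demand equation gives demand = -3*tariff - 49.
Substituting into the employment equation gives employment = -14*tariff - 203.
Substituting into the inflation equation gives inflation = -14*tariff - 208.
Solve -14*tariff - 208 = -348: tariff = (-348 + 208) / -14 = 10.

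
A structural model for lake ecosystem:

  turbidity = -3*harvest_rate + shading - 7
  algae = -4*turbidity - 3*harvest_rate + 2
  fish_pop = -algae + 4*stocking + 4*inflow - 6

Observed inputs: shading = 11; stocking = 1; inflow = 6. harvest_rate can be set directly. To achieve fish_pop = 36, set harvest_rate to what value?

harvest_rate = 0

Substituting into the turbidity equation gives turbidity = -3*harvest_rate + 4.
algae becomes 9*harvest_rate - 14.
Substituting into the fish_pop equation gives fish_pop = -9*harvest_rate + 36.
Solve -9*harvest_rate + 36 = 36: harvest_rate = (36 - 36) / -9 = 0.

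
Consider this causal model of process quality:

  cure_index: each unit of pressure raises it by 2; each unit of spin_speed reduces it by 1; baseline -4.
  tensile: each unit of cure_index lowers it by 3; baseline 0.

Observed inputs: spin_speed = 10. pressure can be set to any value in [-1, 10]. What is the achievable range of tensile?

Substituting into the cure_index equation gives cure_index = 2*pressure - 14.
So tensile = -6*pressure + 42.
Linear in pressure, so extremes are at the endpoints: pressure = -1 gives tensile = 48; pressure = 10 gives tensile = -18.

-18 to 48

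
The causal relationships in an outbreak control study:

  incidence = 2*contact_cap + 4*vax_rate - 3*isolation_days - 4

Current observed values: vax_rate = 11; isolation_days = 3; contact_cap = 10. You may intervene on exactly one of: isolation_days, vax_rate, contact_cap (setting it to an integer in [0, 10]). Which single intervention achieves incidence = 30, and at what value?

Intervening on isolation_days: with other inputs at their observed values, incidence = -3*isolation_days + 60. Solving for 30 gives isolation_days = 10, within [0, 10].
Intervening on vax_rate: incidence = 4*vax_rate + 7. Reaching 30 requires vax_rate = 23/4, not an integer.
Intervening on contact_cap: incidence = 2*contact_cap + 31. Reaching 30 requires contact_cap = -1/2, not an integer.

set isolation_days = 10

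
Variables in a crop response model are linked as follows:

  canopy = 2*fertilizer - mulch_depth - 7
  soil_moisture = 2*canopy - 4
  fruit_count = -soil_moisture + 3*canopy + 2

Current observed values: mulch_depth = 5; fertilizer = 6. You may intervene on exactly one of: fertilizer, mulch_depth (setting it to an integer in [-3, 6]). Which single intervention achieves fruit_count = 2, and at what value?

Intervening on fertilizer: with other inputs at their observed values, fruit_count = 2*fertilizer - 6. Solving for 2 gives fertilizer = 4, within [-3, 6].
Intervening on mulch_depth: fruit_count = -mulch_depth + 11. Reaching 2 requires mulch_depth = 9, outside [-3, 6].

set fertilizer = 4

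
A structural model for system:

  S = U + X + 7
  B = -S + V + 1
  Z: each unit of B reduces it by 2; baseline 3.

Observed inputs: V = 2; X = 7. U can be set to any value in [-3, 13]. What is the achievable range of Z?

19 to 51

Substituting into the S equation gives S = U + 14.
This gives B = -U - 11.
Substituting into the Z equation gives Z = 2*U + 25.
Linear in U, so extremes are at the endpoints: U = -3 gives Z = 19; U = 13 gives Z = 51.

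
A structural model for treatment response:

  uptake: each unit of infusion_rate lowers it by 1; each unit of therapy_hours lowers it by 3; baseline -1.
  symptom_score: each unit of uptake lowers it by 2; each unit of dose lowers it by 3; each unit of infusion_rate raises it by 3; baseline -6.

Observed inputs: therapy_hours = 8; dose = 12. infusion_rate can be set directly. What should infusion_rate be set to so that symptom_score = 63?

infusion_rate = 11

Substituting into the uptake equation gives uptake = -infusion_rate - 25.
Substituting into the symptom_score equation gives symptom_score = 5*infusion_rate + 8.
Solve 5*infusion_rate + 8 = 63: infusion_rate = (63 - 8) / 5 = 11.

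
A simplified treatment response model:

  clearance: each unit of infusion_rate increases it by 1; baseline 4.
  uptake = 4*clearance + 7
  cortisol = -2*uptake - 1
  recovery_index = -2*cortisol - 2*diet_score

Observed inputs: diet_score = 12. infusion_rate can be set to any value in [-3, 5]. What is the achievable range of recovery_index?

Substituting into the uptake equation gives uptake = 4*infusion_rate + 23.
Substituting into the cortisol equation gives cortisol = -8*infusion_rate - 47.
So recovery_index = 16*infusion_rate + 70.
Linear in infusion_rate, so extremes are at the endpoints: infusion_rate = -3 gives recovery_index = 22; infusion_rate = 5 gives recovery_index = 150.

22 to 150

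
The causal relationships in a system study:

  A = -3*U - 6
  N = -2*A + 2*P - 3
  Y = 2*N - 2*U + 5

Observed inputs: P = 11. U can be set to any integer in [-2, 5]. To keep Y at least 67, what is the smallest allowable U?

Substituting into the N equation gives N = 6*U + 31.
Y becomes 10*U + 67.
Require 10*U + 67 ≥ 67, so U ≥ 0.
The smallest integer in [-2, 5] satisfying this is 0.

U = 0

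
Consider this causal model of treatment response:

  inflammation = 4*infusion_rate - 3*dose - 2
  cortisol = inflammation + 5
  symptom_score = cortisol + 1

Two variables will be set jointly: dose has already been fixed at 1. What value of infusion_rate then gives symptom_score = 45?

With dose held at 1:
Substituting into the inflammation equation gives inflammation = 4*infusion_rate - 5.
cortisol becomes 4*infusion_rate.
Substituting into the symptom_score equation gives symptom_score = 4*infusion_rate + 1.
Solve 4*infusion_rate + 1 = 45: infusion_rate = (45 - 1) / 4 = 11.

infusion_rate = 11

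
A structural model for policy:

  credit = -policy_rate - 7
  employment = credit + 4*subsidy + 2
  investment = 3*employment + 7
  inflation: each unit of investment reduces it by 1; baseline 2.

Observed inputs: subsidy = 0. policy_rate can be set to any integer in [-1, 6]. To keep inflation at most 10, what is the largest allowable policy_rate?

policy_rate = 0

Substituting into the employment equation gives employment = -policy_rate - 5.
Substituting into the investment equation gives investment = -3*policy_rate - 8.
Substituting into the inflation equation gives inflation = 3*policy_rate + 10.
Require 3*policy_rate + 10 ≤ 10, so policy_rate ≤ 0.
The largest integer in [-1, 6] satisfying this is 0.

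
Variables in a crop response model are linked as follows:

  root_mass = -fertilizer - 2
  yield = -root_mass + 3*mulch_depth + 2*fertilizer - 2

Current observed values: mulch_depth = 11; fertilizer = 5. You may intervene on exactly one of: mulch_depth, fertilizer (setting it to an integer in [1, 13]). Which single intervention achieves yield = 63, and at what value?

set fertilizer = 10

Intervening on mulch_depth: yield = 3*mulch_depth + 15. Reaching 63 requires mulch_depth = 16, outside [1, 13].
Intervening on fertilizer: with other inputs at their observed values, yield = 3*fertilizer + 33. Solving for 63 gives fertilizer = 10, within [1, 13].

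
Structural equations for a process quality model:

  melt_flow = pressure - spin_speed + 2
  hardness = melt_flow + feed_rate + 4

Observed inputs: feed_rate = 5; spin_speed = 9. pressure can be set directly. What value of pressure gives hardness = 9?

pressure = 7

Substituting into the melt_flow equation gives melt_flow = pressure - 7.
Substituting into the hardness equation gives hardness = pressure + 2.
Solve pressure + 2 = 9: pressure = (9 - 2) / 1 = 7.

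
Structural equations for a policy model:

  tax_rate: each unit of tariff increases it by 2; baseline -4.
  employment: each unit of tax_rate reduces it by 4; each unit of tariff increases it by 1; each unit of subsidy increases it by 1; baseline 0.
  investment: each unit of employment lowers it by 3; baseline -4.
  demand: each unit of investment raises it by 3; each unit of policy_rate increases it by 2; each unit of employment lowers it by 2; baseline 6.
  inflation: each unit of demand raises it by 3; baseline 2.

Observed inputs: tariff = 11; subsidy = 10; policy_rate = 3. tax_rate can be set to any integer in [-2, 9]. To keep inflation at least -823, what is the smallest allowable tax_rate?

tax_rate = -1

Intervening on tax_rate fixes its value directly, overriding its dependence on tariff.
Substituting into the employment equation gives employment = -4*tax_rate + 21.
Substituting into the investment equation gives investment = 12*tax_rate - 67.
demand becomes 44*tax_rate - 231.
inflation becomes 132*tax_rate - 691.
Require 132*tax_rate - 691 ≥ -823, so tax_rate ≥ -1.
The smallest integer in [-2, 9] satisfying this is -1.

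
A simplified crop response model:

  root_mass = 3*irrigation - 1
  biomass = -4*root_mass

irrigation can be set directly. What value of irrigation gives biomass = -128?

Substituting into the biomass equation gives biomass = -12*irrigation + 4.
Solve -12*irrigation + 4 = -128: irrigation = (-128 - 4) / -12 = 11.

irrigation = 11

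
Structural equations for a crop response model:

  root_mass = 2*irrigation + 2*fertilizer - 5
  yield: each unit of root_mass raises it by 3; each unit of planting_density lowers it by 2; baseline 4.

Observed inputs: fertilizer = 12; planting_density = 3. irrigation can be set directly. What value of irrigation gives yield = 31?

irrigation = -4

Substituting into the root_mass equation gives root_mass = 2*irrigation + 19.
Substituting into the yield equation gives yield = 6*irrigation + 55.
Solve 6*irrigation + 55 = 31: irrigation = (31 - 55) / 6 = -4.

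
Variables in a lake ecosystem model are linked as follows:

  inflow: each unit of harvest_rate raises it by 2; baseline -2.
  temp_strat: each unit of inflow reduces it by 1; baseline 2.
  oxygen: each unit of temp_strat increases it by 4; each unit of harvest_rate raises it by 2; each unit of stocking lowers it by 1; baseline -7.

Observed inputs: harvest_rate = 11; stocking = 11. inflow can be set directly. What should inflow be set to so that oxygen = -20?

Intervening on inflow fixes its value directly, overriding its dependence on harvest_rate.
Substituting into the oxygen equation gives oxygen = -4*inflow + 12.
Solve -4*inflow + 12 = -20: inflow = (-20 - 12) / -4 = 8.

inflow = 8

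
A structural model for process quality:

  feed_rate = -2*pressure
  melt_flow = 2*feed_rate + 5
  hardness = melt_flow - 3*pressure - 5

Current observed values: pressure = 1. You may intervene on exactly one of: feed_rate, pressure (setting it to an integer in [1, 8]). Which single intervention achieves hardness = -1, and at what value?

set feed_rate = 1

Intervening on feed_rate: with other inputs at their observed values, hardness = 2*feed_rate - 3. Solving for -1 gives feed_rate = 1, within [1, 8].
Intervening on pressure: hardness = -7*pressure. Reaching -1 requires pressure = 1/7, not an integer.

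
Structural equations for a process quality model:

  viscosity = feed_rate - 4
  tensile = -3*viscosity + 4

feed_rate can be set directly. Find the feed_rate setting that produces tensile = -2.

Substituting into the tensile equation gives tensile = -3*feed_rate + 16.
Solve -3*feed_rate + 16 = -2: feed_rate = (-2 - 16) / -3 = 6.

feed_rate = 6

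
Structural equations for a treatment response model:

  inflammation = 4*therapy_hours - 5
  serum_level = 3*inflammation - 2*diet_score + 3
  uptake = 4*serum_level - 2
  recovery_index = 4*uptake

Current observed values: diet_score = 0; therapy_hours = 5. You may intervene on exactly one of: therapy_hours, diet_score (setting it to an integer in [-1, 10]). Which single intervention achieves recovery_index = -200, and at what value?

Intervening on therapy_hours: with other inputs at their observed values, recovery_index = 192*therapy_hours - 200. Solving for -200 gives therapy_hours = 0, within [-1, 10].
Intervening on diet_score: recovery_index = -32*diet_score + 760. Reaching -200 requires diet_score = 30, outside [-1, 10].

set therapy_hours = 0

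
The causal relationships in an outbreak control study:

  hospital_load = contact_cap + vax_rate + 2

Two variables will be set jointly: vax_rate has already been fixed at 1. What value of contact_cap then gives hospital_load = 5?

With vax_rate held at 1:
Substituting into the hospital_load equation gives hospital_load = contact_cap + 3.
Solve contact_cap + 3 = 5: contact_cap = (5 - 3) / 1 = 2.

contact_cap = 2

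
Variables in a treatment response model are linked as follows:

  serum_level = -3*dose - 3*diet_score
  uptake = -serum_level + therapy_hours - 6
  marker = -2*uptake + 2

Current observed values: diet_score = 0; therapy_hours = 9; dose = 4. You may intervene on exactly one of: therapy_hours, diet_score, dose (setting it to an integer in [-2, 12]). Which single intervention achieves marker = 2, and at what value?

Intervening on therapy_hours: marker = -2*therapy_hours - 10. Reaching 2 requires therapy_hours = -6, outside [-2, 12].
Intervening on diet_score: marker = -6*diet_score - 28. Reaching 2 requires diet_score = -5, outside [-2, 12].
Intervening on dose: with other inputs at their observed values, marker = -6*dose - 4. Solving for 2 gives dose = -1, within [-2, 12].

set dose = -1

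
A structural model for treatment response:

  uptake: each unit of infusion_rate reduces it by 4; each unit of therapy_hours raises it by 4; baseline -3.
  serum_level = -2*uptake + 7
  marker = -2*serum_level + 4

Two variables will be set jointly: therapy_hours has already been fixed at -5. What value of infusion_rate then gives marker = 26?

infusion_rate = -8

With therapy_hours held at -5:
Substituting into the uptake equation gives uptake = -4*infusion_rate - 23.
So serum_level = 8*infusion_rate + 53.
So marker = -16*infusion_rate - 102.
Solve -16*infusion_rate - 102 = 26: infusion_rate = (26 + 102) / -16 = -8.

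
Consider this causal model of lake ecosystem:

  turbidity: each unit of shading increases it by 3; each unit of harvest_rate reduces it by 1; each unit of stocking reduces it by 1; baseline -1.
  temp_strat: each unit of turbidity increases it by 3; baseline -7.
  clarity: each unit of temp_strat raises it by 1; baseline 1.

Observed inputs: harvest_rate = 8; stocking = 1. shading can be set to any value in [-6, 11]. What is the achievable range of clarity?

-90 to 63

Substituting into the turbidity equation gives turbidity = 3*shading - 10.
Substituting into the temp_strat equation gives temp_strat = 9*shading - 37.
clarity becomes 9*shading - 36.
Linear in shading, so extremes are at the endpoints: shading = -6 gives clarity = -90; shading = 11 gives clarity = 63.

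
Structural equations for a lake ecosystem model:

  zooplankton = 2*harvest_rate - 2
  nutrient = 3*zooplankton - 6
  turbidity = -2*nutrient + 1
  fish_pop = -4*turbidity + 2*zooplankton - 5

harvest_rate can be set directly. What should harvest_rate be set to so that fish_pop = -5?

harvest_rate = 2

Substituting into the nutrient equation gives nutrient = 6*harvest_rate - 12.
turbidity becomes -12*harvest_rate + 25.
So fish_pop = 52*harvest_rate - 109.
Solve 52*harvest_rate - 109 = -5: harvest_rate = (-5 + 109) / 52 = 2.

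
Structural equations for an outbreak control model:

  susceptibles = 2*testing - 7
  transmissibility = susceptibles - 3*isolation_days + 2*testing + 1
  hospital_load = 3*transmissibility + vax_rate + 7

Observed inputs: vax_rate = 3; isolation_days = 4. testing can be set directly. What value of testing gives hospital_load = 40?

Substituting into the transmissibility equation gives transmissibility = 4*testing - 18.
Substituting into the hospital_load equation gives hospital_load = 12*testing - 44.
Solve 12*testing - 44 = 40: testing = (40 + 44) / 12 = 7.

testing = 7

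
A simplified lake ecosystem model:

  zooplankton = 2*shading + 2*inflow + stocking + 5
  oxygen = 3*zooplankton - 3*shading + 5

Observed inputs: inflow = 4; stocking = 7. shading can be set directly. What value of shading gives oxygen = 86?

shading = 7

Substituting into the zooplankton equation gives zooplankton = 2*shading + 20.
Substituting into the oxygen equation gives oxygen = 3*shading + 65.
Solve 3*shading + 65 = 86: shading = (86 - 65) / 3 = 7.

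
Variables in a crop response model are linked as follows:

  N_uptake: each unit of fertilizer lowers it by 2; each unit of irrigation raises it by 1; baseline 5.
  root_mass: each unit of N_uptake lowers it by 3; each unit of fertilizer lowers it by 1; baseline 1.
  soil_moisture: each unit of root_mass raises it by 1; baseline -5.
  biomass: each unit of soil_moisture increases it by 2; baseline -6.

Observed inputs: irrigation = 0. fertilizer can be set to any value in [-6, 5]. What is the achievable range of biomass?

-104 to 6

Substituting into the N_uptake equation gives N_uptake = -2*fertilizer + 5.
Substituting into the root_mass equation gives root_mass = 5*fertilizer - 14.
Substituting into the soil_moisture equation gives soil_moisture = 5*fertilizer - 19.
Substituting into the biomass equation gives biomass = 10*fertilizer - 44.
Linear in fertilizer, so extremes are at the endpoints: fertilizer = -6 gives biomass = -104; fertilizer = 5 gives biomass = 6.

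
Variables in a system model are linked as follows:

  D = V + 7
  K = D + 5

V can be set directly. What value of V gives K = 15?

Substituting into the K equation gives K = V + 12.
Solve V + 12 = 15: V = (15 - 12) / 1 = 3.

V = 3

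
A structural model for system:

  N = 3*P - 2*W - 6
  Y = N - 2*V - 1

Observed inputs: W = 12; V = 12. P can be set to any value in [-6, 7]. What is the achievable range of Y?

-73 to -34

Substituting into the N equation gives N = 3*P - 30.
Substituting into the Y equation gives Y = 3*P - 55.
Linear in P, so extremes are at the endpoints: P = -6 gives Y = -73; P = 7 gives Y = -34.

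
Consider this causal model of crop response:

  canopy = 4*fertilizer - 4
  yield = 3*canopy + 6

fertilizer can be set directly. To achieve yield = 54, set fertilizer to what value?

Substituting into the yield equation gives yield = 12*fertilizer - 6.
Solve 12*fertilizer - 6 = 54: fertilizer = (54 + 6) / 12 = 5.

fertilizer = 5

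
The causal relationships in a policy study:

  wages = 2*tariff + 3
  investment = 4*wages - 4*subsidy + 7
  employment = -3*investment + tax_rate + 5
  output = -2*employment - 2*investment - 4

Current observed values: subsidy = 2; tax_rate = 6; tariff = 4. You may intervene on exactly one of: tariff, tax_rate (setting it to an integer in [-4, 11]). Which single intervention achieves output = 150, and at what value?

Intervening on tariff: output = 32*tariff + 18. Reaching 150 requires tariff = 33/8, not an integer.
Intervening on tax_rate: with other inputs at their observed values, output = -2*tax_rate + 158. Solving for 150 gives tax_rate = 4, within [-4, 11].

set tax_rate = 4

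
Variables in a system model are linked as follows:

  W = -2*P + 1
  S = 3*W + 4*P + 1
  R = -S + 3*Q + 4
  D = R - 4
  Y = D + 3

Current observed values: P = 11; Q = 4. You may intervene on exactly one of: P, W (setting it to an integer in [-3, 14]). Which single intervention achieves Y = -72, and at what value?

set W = 14

Intervening on P: Y = 2*P + 11. Reaching -72 requires P = -83/2, not an integer.
Intervening on W: with other inputs at their observed values, Y = -3*W - 30. Solving for -72 gives W = 14, within [-3, 14].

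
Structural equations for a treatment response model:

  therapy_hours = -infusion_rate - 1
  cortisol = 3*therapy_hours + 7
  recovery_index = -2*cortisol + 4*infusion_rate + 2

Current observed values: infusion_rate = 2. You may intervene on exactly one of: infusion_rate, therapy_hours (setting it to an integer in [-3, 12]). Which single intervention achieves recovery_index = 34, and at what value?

set infusion_rate = 4

Intervening on infusion_rate: with other inputs at their observed values, recovery_index = 10*infusion_rate - 6. Solving for 34 gives infusion_rate = 4, within [-3, 12].
Intervening on therapy_hours: recovery_index = -6*therapy_hours - 4. Reaching 34 requires therapy_hours = -19/3, not an integer.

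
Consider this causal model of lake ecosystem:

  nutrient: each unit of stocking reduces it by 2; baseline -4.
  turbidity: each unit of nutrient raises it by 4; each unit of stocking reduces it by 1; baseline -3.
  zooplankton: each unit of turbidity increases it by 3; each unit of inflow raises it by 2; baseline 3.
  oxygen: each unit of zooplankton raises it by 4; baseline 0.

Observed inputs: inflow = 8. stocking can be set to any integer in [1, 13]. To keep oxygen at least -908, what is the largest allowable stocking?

Substituting into the turbidity equation gives turbidity = -9*stocking - 19.
Substituting into the zooplankton equation gives zooplankton = -27*stocking - 38.
This gives oxygen = -108*stocking - 152.
Require -108*stocking - 152 ≥ -908, so stocking ≤ 7.
The largest integer in [1, 13] satisfying this is 7.

stocking = 7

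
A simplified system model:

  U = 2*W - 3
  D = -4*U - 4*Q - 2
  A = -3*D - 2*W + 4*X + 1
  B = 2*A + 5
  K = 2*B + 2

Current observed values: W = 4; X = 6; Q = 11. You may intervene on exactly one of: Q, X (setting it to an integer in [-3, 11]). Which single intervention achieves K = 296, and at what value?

Intervening on Q: with other inputs at their observed values, K = 48*Q + 344. Solving for 296 gives Q = -1, within [-3, 11].
Intervening on X: K = 16*X + 776. Reaching 296 requires X = -30, outside [-3, 11].

set Q = -1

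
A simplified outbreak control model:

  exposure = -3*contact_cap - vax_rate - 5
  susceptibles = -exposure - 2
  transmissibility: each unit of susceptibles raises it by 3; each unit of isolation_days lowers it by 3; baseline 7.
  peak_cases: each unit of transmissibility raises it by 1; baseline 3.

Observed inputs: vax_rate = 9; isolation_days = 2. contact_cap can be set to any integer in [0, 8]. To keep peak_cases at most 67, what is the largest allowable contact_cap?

Substituting into the exposure equation gives exposure = -3*contact_cap - 14.
Substituting into the susceptibles equation gives susceptibles = 3*contact_cap + 12.
transmissibility becomes 9*contact_cap + 37.
peak_cases becomes 9*contact_cap + 40.
Require 9*contact_cap + 40 ≤ 67, so contact_cap ≤ 3.
The largest integer in [0, 8] satisfying this is 3.

contact_cap = 3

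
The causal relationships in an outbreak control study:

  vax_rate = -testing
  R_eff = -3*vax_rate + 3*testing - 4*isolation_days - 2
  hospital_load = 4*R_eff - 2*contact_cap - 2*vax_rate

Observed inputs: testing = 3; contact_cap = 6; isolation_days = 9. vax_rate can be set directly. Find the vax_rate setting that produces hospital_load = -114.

vax_rate = -1

Intervening on vax_rate fixes its value directly, overriding its dependence on testing.
Substituting into the R_eff equation gives R_eff = -3*vax_rate - 29.
Substituting into the hospital_load equation gives hospital_load = -14*vax_rate - 128.
Solve -14*vax_rate - 128 = -114: vax_rate = (-114 + 128) / -14 = -1.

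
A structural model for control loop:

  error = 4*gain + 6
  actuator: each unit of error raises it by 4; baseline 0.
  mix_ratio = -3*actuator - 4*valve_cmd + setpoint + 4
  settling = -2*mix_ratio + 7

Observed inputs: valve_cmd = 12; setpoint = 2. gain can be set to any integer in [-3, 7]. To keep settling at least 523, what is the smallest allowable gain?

Substituting into the actuator equation gives actuator = 16*gain + 24.
Substituting into the mix_ratio equation gives mix_ratio = -48*gain - 114.
Substituting into the settling equation gives settling = 96*gain + 235.
Require 96*gain + 235 ≥ 523, so gain ≥ 3.
The smallest integer in [-3, 7] satisfying this is 3.

gain = 3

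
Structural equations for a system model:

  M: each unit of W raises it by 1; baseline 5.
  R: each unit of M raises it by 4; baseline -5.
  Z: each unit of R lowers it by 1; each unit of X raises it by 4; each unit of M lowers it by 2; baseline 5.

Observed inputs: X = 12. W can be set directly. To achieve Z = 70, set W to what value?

W = -7

Substituting into the R equation gives R = 4*W + 15.
Substituting into the Z equation gives Z = -6*W + 28.
Solve -6*W + 28 = 70: W = (70 - 28) / -6 = -7.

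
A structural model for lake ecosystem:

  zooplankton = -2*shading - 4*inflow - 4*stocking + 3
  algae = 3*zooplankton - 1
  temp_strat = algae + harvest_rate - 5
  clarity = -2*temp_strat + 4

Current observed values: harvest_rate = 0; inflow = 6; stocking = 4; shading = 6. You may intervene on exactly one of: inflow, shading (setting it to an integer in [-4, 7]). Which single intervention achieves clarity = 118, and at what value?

Intervening on inflow: with other inputs at their observed values, clarity = 24*inflow + 166. Solving for 118 gives inflow = -2, within [-4, 7].
Intervening on shading: clarity = 12*shading + 238. Reaching 118 requires shading = -10, outside [-4, 7].

set inflow = -2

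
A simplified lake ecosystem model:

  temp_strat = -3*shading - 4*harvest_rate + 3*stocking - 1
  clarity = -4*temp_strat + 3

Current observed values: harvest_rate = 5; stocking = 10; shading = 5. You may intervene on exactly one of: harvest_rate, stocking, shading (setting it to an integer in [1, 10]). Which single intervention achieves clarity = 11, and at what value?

set harvest_rate = 4

Intervening on harvest_rate: with other inputs at their observed values, clarity = 16*harvest_rate - 53. Solving for 11 gives harvest_rate = 4, within [1, 10].
Intervening on stocking: clarity = -12*stocking + 147. Reaching 11 requires stocking = 34/3, not an integer.
Intervening on shading: clarity = 12*shading - 33. Reaching 11 requires shading = 11/3, not an integer.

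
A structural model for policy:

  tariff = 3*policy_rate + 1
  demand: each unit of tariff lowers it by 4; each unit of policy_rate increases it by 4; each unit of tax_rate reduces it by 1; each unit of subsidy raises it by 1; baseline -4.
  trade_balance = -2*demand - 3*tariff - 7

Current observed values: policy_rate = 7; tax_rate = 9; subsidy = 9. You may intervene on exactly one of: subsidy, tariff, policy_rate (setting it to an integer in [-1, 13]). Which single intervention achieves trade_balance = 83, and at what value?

Intervening on subsidy: trade_balance = -2*subsidy + 73. Reaching 83 requires subsidy = -5, outside [-1, 13].
Intervening on tariff: trade_balance = 5*tariff - 55. Reaching 83 requires tariff = 138/5, not an integer.
Intervening on policy_rate: with other inputs at their observed values, trade_balance = 7*policy_rate + 6. Solving for 83 gives policy_rate = 11, within [-1, 13].

set policy_rate = 11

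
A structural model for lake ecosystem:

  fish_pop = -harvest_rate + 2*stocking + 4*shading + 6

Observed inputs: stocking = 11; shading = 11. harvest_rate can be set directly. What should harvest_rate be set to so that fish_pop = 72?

Substituting into the fish_pop equation gives fish_pop = -harvest_rate + 72.
Solve -harvest_rate + 72 = 72: harvest_rate = (72 - 72) / -1 = 0.

harvest_rate = 0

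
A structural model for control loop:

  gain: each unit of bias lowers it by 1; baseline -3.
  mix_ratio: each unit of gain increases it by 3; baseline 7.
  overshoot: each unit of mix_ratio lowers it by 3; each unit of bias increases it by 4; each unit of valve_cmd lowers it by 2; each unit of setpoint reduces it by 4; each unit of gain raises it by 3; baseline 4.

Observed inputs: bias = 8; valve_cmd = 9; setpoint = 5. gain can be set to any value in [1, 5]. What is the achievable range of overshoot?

Intervening on gain fixes its value directly, overriding its dependence on bias.
Substituting into the overshoot equation gives overshoot = -6*gain - 23.
Linear in gain, so extremes are at the endpoints: gain = 1 gives overshoot = -29; gain = 5 gives overshoot = -53.

-53 to -29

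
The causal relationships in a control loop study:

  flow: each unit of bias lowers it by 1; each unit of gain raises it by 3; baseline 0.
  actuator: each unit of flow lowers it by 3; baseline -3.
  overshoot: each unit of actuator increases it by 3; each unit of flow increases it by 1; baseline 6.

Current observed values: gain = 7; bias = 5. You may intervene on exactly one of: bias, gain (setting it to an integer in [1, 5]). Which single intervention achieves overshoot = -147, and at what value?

set bias = 3

Intervening on bias: with other inputs at their observed values, overshoot = 8*bias - 171. Solving for -147 gives bias = 3, within [1, 5].
Intervening on gain: overshoot = -24*gain + 37. Reaching -147 requires gain = 23/3, not an integer.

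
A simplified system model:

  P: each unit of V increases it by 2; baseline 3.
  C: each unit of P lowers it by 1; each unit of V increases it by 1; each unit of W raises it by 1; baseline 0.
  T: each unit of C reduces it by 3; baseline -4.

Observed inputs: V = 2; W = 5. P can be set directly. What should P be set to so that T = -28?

P = -1

Intervening on P fixes its value directly, overriding its dependence on V.
Substituting into the C equation gives C = -P + 7.
This gives T = 3*P - 25.
Solve 3*P - 25 = -28: P = (-28 + 25) / 3 = -1.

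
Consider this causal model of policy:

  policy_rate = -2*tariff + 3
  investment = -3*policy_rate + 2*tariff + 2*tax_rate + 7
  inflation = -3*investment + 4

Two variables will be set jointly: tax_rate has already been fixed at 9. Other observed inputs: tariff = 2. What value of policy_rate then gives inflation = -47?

policy_rate = 4

With tax_rate held at 9:
Intervening on policy_rate fixes its value directly, overriding its dependence on tariff.
Substituting into the investment equation gives investment = -3*policy_rate + 29.
Substituting into the inflation equation gives inflation = 9*policy_rate - 83.
Solve 9*policy_rate - 83 = -47: policy_rate = (-47 + 83) / 9 = 4.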